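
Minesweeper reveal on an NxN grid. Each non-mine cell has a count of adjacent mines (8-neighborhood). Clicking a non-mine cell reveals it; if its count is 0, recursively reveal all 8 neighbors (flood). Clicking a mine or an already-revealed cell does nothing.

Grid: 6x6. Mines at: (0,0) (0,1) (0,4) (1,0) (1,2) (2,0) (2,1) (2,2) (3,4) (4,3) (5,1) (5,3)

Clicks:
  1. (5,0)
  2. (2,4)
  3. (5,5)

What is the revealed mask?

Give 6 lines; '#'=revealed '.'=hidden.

Answer: ......
......
....#.
......
....##
#...##

Derivation:
Click 1 (5,0) count=1: revealed 1 new [(5,0)] -> total=1
Click 2 (2,4) count=1: revealed 1 new [(2,4)] -> total=2
Click 3 (5,5) count=0: revealed 4 new [(4,4) (4,5) (5,4) (5,5)] -> total=6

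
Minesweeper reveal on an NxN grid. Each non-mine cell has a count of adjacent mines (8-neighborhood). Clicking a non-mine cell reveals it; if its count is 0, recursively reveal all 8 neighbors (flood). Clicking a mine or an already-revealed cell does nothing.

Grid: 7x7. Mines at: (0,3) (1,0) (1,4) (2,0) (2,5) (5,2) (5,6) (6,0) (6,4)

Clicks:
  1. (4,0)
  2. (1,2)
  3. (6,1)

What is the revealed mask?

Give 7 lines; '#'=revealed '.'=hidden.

Answer: .......
..#....
.......
##.....
##.....
##.....
.#.....

Derivation:
Click 1 (4,0) count=0: revealed 6 new [(3,0) (3,1) (4,0) (4,1) (5,0) (5,1)] -> total=6
Click 2 (1,2) count=1: revealed 1 new [(1,2)] -> total=7
Click 3 (6,1) count=2: revealed 1 new [(6,1)] -> total=8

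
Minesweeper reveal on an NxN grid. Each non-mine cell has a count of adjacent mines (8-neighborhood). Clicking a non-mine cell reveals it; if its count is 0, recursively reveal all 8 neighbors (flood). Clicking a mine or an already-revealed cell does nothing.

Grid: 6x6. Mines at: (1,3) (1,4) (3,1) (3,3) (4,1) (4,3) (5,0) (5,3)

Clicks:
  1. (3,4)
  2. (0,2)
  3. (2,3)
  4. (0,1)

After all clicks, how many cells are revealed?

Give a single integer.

Click 1 (3,4) count=2: revealed 1 new [(3,4)] -> total=1
Click 2 (0,2) count=1: revealed 1 new [(0,2)] -> total=2
Click 3 (2,3) count=3: revealed 1 new [(2,3)] -> total=3
Click 4 (0,1) count=0: revealed 8 new [(0,0) (0,1) (1,0) (1,1) (1,2) (2,0) (2,1) (2,2)] -> total=11

Answer: 11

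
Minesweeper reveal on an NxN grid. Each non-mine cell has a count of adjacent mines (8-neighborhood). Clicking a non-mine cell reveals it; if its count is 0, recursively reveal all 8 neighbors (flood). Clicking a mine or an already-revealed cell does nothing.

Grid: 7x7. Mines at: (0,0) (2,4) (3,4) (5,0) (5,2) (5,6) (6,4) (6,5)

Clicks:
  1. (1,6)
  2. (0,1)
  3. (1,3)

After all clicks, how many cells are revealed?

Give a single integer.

Answer: 31

Derivation:
Click 1 (1,6) count=0: revealed 31 new [(0,1) (0,2) (0,3) (0,4) (0,5) (0,6) (1,0) (1,1) (1,2) (1,3) (1,4) (1,5) (1,6) (2,0) (2,1) (2,2) (2,3) (2,5) (2,6) (3,0) (3,1) (3,2) (3,3) (3,5) (3,6) (4,0) (4,1) (4,2) (4,3) (4,5) (4,6)] -> total=31
Click 2 (0,1) count=1: revealed 0 new [(none)] -> total=31
Click 3 (1,3) count=1: revealed 0 new [(none)] -> total=31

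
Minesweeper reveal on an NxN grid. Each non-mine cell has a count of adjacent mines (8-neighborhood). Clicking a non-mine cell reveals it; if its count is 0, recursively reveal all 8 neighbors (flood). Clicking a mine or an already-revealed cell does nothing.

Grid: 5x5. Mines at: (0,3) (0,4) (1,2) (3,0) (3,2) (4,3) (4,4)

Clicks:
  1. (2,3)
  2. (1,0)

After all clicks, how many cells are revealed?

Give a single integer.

Answer: 7

Derivation:
Click 1 (2,3) count=2: revealed 1 new [(2,3)] -> total=1
Click 2 (1,0) count=0: revealed 6 new [(0,0) (0,1) (1,0) (1,1) (2,0) (2,1)] -> total=7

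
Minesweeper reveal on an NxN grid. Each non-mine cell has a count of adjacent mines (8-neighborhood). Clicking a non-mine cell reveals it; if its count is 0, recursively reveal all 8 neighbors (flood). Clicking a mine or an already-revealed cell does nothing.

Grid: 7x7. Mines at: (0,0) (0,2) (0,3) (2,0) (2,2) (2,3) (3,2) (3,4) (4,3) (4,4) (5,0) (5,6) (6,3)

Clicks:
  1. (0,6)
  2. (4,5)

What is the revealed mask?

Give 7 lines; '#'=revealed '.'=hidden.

Click 1 (0,6) count=0: revealed 13 new [(0,4) (0,5) (0,6) (1,4) (1,5) (1,6) (2,4) (2,5) (2,6) (3,5) (3,6) (4,5) (4,6)] -> total=13
Click 2 (4,5) count=3: revealed 0 new [(none)] -> total=13

Answer: ....###
....###
....###
.....##
.....##
.......
.......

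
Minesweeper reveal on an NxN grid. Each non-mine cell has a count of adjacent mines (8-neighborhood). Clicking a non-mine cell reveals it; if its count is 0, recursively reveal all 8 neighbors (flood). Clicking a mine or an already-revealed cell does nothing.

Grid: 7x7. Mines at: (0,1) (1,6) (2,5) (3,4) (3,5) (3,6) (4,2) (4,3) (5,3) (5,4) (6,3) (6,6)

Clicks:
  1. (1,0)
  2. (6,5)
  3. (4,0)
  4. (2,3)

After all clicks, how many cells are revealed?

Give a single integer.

Click 1 (1,0) count=1: revealed 1 new [(1,0)] -> total=1
Click 2 (6,5) count=2: revealed 1 new [(6,5)] -> total=2
Click 3 (4,0) count=0: revealed 26 new [(0,2) (0,3) (0,4) (0,5) (1,1) (1,2) (1,3) (1,4) (1,5) (2,0) (2,1) (2,2) (2,3) (2,4) (3,0) (3,1) (3,2) (3,3) (4,0) (4,1) (5,0) (5,1) (5,2) (6,0) (6,1) (6,2)] -> total=28
Click 4 (2,3) count=1: revealed 0 new [(none)] -> total=28

Answer: 28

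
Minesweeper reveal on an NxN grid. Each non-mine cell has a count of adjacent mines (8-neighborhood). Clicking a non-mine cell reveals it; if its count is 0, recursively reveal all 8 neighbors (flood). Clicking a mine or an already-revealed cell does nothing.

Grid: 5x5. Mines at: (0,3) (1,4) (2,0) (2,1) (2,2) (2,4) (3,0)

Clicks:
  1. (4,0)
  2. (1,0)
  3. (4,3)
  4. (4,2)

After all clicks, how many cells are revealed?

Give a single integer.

Click 1 (4,0) count=1: revealed 1 new [(4,0)] -> total=1
Click 2 (1,0) count=2: revealed 1 new [(1,0)] -> total=2
Click 3 (4,3) count=0: revealed 8 new [(3,1) (3,2) (3,3) (3,4) (4,1) (4,2) (4,3) (4,4)] -> total=10
Click 4 (4,2) count=0: revealed 0 new [(none)] -> total=10

Answer: 10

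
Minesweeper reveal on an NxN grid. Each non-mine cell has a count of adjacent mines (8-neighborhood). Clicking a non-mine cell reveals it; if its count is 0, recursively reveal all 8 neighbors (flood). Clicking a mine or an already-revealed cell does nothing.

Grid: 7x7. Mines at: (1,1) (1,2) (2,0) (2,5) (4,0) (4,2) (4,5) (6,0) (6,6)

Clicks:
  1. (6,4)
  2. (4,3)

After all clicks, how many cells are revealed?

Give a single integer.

Answer: 11

Derivation:
Click 1 (6,4) count=0: revealed 10 new [(5,1) (5,2) (5,3) (5,4) (5,5) (6,1) (6,2) (6,3) (6,4) (6,5)] -> total=10
Click 2 (4,3) count=1: revealed 1 new [(4,3)] -> total=11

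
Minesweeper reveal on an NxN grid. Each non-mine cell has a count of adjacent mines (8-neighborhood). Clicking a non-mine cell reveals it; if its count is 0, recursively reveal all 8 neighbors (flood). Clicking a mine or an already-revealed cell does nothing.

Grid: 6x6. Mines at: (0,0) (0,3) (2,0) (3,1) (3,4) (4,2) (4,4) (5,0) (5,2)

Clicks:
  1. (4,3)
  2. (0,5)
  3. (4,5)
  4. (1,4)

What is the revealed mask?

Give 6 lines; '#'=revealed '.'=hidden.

Click 1 (4,3) count=4: revealed 1 new [(4,3)] -> total=1
Click 2 (0,5) count=0: revealed 6 new [(0,4) (0,5) (1,4) (1,5) (2,4) (2,5)] -> total=7
Click 3 (4,5) count=2: revealed 1 new [(4,5)] -> total=8
Click 4 (1,4) count=1: revealed 0 new [(none)] -> total=8

Answer: ....##
....##
....##
......
...#.#
......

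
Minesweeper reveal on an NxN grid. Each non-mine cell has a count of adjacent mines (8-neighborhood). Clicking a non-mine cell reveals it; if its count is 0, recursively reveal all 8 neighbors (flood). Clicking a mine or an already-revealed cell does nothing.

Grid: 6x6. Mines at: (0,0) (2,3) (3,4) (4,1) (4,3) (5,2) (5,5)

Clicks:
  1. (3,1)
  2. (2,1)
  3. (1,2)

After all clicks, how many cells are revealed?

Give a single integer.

Answer: 9

Derivation:
Click 1 (3,1) count=1: revealed 1 new [(3,1)] -> total=1
Click 2 (2,1) count=0: revealed 8 new [(1,0) (1,1) (1,2) (2,0) (2,1) (2,2) (3,0) (3,2)] -> total=9
Click 3 (1,2) count=1: revealed 0 new [(none)] -> total=9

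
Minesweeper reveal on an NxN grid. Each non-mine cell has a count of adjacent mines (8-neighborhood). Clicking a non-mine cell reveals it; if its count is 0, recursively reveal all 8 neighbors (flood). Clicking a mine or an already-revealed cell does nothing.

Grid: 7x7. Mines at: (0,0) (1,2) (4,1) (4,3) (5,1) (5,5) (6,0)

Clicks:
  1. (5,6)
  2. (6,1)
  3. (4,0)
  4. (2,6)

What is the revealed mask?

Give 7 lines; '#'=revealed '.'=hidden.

Click 1 (5,6) count=1: revealed 1 new [(5,6)] -> total=1
Click 2 (6,1) count=2: revealed 1 new [(6,1)] -> total=2
Click 3 (4,0) count=2: revealed 1 new [(4,0)] -> total=3
Click 4 (2,6) count=0: revealed 19 new [(0,3) (0,4) (0,5) (0,6) (1,3) (1,4) (1,5) (1,6) (2,3) (2,4) (2,5) (2,6) (3,3) (3,4) (3,5) (3,6) (4,4) (4,5) (4,6)] -> total=22

Answer: ...####
...####
...####
...####
#...###
......#
.#.....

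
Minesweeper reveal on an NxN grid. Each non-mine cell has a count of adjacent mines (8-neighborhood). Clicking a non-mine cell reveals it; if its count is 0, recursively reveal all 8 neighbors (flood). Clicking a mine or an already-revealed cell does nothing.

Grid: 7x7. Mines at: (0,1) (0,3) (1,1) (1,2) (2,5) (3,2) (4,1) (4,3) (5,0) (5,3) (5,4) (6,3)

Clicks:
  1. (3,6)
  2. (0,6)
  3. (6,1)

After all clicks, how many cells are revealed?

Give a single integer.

Answer: 8

Derivation:
Click 1 (3,6) count=1: revealed 1 new [(3,6)] -> total=1
Click 2 (0,6) count=0: revealed 6 new [(0,4) (0,5) (0,6) (1,4) (1,5) (1,6)] -> total=7
Click 3 (6,1) count=1: revealed 1 new [(6,1)] -> total=8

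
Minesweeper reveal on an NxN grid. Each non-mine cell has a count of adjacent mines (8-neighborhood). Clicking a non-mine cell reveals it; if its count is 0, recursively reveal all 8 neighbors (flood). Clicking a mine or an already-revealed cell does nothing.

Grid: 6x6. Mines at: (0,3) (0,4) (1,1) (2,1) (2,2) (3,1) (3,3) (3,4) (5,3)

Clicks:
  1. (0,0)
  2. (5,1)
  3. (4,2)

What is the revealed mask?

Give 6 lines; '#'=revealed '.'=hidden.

Click 1 (0,0) count=1: revealed 1 new [(0,0)] -> total=1
Click 2 (5,1) count=0: revealed 6 new [(4,0) (4,1) (4,2) (5,0) (5,1) (5,2)] -> total=7
Click 3 (4,2) count=3: revealed 0 new [(none)] -> total=7

Answer: #.....
......
......
......
###...
###...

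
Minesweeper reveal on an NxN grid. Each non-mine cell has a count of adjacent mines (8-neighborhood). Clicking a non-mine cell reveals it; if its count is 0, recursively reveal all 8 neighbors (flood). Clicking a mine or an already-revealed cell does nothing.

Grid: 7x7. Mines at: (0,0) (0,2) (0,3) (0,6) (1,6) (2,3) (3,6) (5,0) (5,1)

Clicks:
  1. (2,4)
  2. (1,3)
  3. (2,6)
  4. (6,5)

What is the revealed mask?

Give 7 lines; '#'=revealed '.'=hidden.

Click 1 (2,4) count=1: revealed 1 new [(2,4)] -> total=1
Click 2 (1,3) count=3: revealed 1 new [(1,3)] -> total=2
Click 3 (2,6) count=2: revealed 1 new [(2,6)] -> total=3
Click 4 (6,5) count=0: revealed 19 new [(3,2) (3,3) (3,4) (3,5) (4,2) (4,3) (4,4) (4,5) (4,6) (5,2) (5,3) (5,4) (5,5) (5,6) (6,2) (6,3) (6,4) (6,5) (6,6)] -> total=22

Answer: .......
...#...
....#.#
..####.
..#####
..#####
..#####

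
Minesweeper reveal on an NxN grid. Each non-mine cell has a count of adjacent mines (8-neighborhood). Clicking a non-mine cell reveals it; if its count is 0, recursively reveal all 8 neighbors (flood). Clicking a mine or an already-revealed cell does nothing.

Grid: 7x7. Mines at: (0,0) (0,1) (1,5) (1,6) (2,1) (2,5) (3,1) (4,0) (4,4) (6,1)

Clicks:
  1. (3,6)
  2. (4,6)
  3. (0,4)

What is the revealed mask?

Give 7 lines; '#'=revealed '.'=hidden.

Answer: ....#..
.......
.......
.....##
.....##
..#####
..#####

Derivation:
Click 1 (3,6) count=1: revealed 1 new [(3,6)] -> total=1
Click 2 (4,6) count=0: revealed 13 new [(3,5) (4,5) (4,6) (5,2) (5,3) (5,4) (5,5) (5,6) (6,2) (6,3) (6,4) (6,5) (6,6)] -> total=14
Click 3 (0,4) count=1: revealed 1 new [(0,4)] -> total=15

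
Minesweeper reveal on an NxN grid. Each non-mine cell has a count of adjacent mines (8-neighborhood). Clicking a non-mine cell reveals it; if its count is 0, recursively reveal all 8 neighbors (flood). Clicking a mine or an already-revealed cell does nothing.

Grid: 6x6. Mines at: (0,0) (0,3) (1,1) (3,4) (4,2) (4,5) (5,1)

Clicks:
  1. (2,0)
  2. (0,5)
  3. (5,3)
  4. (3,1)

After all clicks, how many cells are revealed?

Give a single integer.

Answer: 9

Derivation:
Click 1 (2,0) count=1: revealed 1 new [(2,0)] -> total=1
Click 2 (0,5) count=0: revealed 6 new [(0,4) (0,5) (1,4) (1,5) (2,4) (2,5)] -> total=7
Click 3 (5,3) count=1: revealed 1 new [(5,3)] -> total=8
Click 4 (3,1) count=1: revealed 1 new [(3,1)] -> total=9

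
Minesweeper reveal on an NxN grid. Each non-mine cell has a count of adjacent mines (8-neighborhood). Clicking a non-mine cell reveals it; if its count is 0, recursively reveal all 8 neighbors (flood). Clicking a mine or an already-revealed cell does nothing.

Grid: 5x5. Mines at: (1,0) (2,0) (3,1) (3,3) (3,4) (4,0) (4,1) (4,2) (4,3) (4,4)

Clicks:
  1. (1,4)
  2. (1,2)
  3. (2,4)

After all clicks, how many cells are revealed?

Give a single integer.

Answer: 12

Derivation:
Click 1 (1,4) count=0: revealed 12 new [(0,1) (0,2) (0,3) (0,4) (1,1) (1,2) (1,3) (1,4) (2,1) (2,2) (2,3) (2,4)] -> total=12
Click 2 (1,2) count=0: revealed 0 new [(none)] -> total=12
Click 3 (2,4) count=2: revealed 0 new [(none)] -> total=12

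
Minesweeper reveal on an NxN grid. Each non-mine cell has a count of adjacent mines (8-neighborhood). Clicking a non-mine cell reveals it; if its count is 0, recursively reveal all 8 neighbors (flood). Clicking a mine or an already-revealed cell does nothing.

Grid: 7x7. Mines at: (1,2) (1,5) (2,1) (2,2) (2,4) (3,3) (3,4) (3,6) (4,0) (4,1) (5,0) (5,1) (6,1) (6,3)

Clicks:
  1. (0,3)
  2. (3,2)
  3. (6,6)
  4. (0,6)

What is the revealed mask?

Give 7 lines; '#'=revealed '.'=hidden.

Click 1 (0,3) count=1: revealed 1 new [(0,3)] -> total=1
Click 2 (3,2) count=4: revealed 1 new [(3,2)] -> total=2
Click 3 (6,6) count=0: revealed 9 new [(4,4) (4,5) (4,6) (5,4) (5,5) (5,6) (6,4) (6,5) (6,6)] -> total=11
Click 4 (0,6) count=1: revealed 1 new [(0,6)] -> total=12

Answer: ...#..#
.......
.......
..#....
....###
....###
....###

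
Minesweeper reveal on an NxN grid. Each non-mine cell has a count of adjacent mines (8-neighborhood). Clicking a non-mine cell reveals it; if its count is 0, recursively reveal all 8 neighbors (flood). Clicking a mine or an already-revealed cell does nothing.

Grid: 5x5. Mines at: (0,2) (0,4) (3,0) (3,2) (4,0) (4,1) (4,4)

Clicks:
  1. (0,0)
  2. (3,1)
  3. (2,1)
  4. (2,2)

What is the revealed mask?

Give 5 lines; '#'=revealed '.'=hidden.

Click 1 (0,0) count=0: revealed 6 new [(0,0) (0,1) (1,0) (1,1) (2,0) (2,1)] -> total=6
Click 2 (3,1) count=4: revealed 1 new [(3,1)] -> total=7
Click 3 (2,1) count=2: revealed 0 new [(none)] -> total=7
Click 4 (2,2) count=1: revealed 1 new [(2,2)] -> total=8

Answer: ##...
##...
###..
.#...
.....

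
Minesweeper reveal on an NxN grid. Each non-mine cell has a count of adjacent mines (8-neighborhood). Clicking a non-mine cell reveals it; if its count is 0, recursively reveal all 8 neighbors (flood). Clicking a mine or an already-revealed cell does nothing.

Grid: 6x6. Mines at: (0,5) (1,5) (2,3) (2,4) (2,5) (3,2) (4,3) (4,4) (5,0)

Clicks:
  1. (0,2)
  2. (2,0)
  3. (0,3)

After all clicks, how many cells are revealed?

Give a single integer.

Click 1 (0,2) count=0: revealed 17 new [(0,0) (0,1) (0,2) (0,3) (0,4) (1,0) (1,1) (1,2) (1,3) (1,4) (2,0) (2,1) (2,2) (3,0) (3,1) (4,0) (4,1)] -> total=17
Click 2 (2,0) count=0: revealed 0 new [(none)] -> total=17
Click 3 (0,3) count=0: revealed 0 new [(none)] -> total=17

Answer: 17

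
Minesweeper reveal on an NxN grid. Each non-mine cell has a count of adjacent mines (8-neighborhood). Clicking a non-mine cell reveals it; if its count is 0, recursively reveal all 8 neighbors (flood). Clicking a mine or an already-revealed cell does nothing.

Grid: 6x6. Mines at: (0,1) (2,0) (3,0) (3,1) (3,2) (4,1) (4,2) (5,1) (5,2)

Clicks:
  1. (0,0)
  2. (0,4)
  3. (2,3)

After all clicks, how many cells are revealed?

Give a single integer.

Answer: 22

Derivation:
Click 1 (0,0) count=1: revealed 1 new [(0,0)] -> total=1
Click 2 (0,4) count=0: revealed 21 new [(0,2) (0,3) (0,4) (0,5) (1,2) (1,3) (1,4) (1,5) (2,2) (2,3) (2,4) (2,5) (3,3) (3,4) (3,5) (4,3) (4,4) (4,5) (5,3) (5,4) (5,5)] -> total=22
Click 3 (2,3) count=1: revealed 0 new [(none)] -> total=22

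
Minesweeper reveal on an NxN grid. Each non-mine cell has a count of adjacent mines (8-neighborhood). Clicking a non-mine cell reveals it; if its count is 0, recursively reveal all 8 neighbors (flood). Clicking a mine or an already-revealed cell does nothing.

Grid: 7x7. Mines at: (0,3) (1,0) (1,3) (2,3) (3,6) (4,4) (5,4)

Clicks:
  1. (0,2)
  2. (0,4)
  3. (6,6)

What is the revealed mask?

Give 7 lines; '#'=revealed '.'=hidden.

Answer: ..#.#..
.......
.......
.......
.....##
.....##
.....##

Derivation:
Click 1 (0,2) count=2: revealed 1 new [(0,2)] -> total=1
Click 2 (0,4) count=2: revealed 1 new [(0,4)] -> total=2
Click 3 (6,6) count=0: revealed 6 new [(4,5) (4,6) (5,5) (5,6) (6,5) (6,6)] -> total=8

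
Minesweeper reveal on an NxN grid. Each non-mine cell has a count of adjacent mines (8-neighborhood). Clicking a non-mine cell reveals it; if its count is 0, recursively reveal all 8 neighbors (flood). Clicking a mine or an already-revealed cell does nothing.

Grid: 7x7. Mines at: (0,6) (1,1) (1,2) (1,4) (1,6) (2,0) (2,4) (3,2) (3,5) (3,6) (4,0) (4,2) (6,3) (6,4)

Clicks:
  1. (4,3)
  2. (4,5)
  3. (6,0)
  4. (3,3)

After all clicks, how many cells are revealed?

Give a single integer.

Answer: 9

Derivation:
Click 1 (4,3) count=2: revealed 1 new [(4,3)] -> total=1
Click 2 (4,5) count=2: revealed 1 new [(4,5)] -> total=2
Click 3 (6,0) count=0: revealed 6 new [(5,0) (5,1) (5,2) (6,0) (6,1) (6,2)] -> total=8
Click 4 (3,3) count=3: revealed 1 new [(3,3)] -> total=9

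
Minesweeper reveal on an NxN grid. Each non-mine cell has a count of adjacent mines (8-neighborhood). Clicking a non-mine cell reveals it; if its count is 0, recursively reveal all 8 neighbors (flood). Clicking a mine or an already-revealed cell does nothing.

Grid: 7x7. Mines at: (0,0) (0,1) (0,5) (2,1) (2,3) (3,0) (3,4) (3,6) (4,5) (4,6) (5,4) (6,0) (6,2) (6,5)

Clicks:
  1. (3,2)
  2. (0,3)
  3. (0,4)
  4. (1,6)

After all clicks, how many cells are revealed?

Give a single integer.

Click 1 (3,2) count=2: revealed 1 new [(3,2)] -> total=1
Click 2 (0,3) count=0: revealed 6 new [(0,2) (0,3) (0,4) (1,2) (1,3) (1,4)] -> total=7
Click 3 (0,4) count=1: revealed 0 new [(none)] -> total=7
Click 4 (1,6) count=1: revealed 1 new [(1,6)] -> total=8

Answer: 8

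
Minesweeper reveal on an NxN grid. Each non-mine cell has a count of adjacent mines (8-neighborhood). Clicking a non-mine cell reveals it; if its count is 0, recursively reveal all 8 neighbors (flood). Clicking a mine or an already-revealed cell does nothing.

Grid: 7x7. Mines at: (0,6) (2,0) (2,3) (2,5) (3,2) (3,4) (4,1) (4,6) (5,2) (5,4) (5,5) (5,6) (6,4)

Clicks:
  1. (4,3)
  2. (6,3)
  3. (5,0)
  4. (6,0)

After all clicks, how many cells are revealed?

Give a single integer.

Click 1 (4,3) count=4: revealed 1 new [(4,3)] -> total=1
Click 2 (6,3) count=3: revealed 1 new [(6,3)] -> total=2
Click 3 (5,0) count=1: revealed 1 new [(5,0)] -> total=3
Click 4 (6,0) count=0: revealed 3 new [(5,1) (6,0) (6,1)] -> total=6

Answer: 6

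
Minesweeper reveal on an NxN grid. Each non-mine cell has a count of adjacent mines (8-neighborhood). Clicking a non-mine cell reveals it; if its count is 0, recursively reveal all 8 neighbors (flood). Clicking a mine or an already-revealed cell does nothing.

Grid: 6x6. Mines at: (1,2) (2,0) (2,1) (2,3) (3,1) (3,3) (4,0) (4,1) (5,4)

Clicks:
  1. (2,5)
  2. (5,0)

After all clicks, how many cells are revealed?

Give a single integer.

Answer: 13

Derivation:
Click 1 (2,5) count=0: revealed 12 new [(0,3) (0,4) (0,5) (1,3) (1,4) (1,5) (2,4) (2,5) (3,4) (3,5) (4,4) (4,5)] -> total=12
Click 2 (5,0) count=2: revealed 1 new [(5,0)] -> total=13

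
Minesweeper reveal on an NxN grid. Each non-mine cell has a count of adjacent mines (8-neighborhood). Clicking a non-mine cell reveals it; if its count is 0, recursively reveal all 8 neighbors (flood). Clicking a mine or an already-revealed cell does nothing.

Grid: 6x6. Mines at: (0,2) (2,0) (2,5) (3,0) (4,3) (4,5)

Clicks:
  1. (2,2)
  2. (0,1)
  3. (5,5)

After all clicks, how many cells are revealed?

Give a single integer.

Answer: 14

Derivation:
Click 1 (2,2) count=0: revealed 12 new [(1,1) (1,2) (1,3) (1,4) (2,1) (2,2) (2,3) (2,4) (3,1) (3,2) (3,3) (3,4)] -> total=12
Click 2 (0,1) count=1: revealed 1 new [(0,1)] -> total=13
Click 3 (5,5) count=1: revealed 1 new [(5,5)] -> total=14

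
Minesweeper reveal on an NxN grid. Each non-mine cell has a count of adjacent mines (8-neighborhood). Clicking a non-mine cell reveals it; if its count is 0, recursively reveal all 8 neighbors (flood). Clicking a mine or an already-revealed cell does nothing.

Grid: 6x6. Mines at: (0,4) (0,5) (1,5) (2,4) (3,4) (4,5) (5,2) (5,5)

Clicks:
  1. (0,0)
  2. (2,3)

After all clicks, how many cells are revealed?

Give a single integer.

Click 1 (0,0) count=0: revealed 22 new [(0,0) (0,1) (0,2) (0,3) (1,0) (1,1) (1,2) (1,3) (2,0) (2,1) (2,2) (2,3) (3,0) (3,1) (3,2) (3,3) (4,0) (4,1) (4,2) (4,3) (5,0) (5,1)] -> total=22
Click 2 (2,3) count=2: revealed 0 new [(none)] -> total=22

Answer: 22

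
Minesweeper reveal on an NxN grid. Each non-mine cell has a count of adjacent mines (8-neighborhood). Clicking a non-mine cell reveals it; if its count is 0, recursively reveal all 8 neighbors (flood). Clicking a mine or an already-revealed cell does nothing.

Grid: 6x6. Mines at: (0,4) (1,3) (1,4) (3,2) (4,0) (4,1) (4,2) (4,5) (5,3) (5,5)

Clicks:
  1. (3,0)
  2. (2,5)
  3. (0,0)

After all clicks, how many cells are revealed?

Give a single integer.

Answer: 12

Derivation:
Click 1 (3,0) count=2: revealed 1 new [(3,0)] -> total=1
Click 2 (2,5) count=1: revealed 1 new [(2,5)] -> total=2
Click 3 (0,0) count=0: revealed 10 new [(0,0) (0,1) (0,2) (1,0) (1,1) (1,2) (2,0) (2,1) (2,2) (3,1)] -> total=12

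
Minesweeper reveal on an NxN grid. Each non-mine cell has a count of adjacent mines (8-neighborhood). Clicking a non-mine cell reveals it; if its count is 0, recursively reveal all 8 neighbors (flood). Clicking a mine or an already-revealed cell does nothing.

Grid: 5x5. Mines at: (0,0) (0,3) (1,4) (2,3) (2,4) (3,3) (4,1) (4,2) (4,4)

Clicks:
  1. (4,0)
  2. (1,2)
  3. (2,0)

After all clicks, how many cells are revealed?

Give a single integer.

Click 1 (4,0) count=1: revealed 1 new [(4,0)] -> total=1
Click 2 (1,2) count=2: revealed 1 new [(1,2)] -> total=2
Click 3 (2,0) count=0: revealed 8 new [(1,0) (1,1) (2,0) (2,1) (2,2) (3,0) (3,1) (3,2)] -> total=10

Answer: 10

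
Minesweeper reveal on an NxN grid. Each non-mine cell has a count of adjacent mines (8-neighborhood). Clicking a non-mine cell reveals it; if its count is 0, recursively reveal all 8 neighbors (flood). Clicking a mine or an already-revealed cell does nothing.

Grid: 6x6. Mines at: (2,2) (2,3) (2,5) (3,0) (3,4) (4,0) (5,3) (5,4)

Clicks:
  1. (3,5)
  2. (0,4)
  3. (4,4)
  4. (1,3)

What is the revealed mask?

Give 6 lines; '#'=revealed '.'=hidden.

Answer: ######
######
##....
.....#
....#.
......

Derivation:
Click 1 (3,5) count=2: revealed 1 new [(3,5)] -> total=1
Click 2 (0,4) count=0: revealed 14 new [(0,0) (0,1) (0,2) (0,3) (0,4) (0,5) (1,0) (1,1) (1,2) (1,3) (1,4) (1,5) (2,0) (2,1)] -> total=15
Click 3 (4,4) count=3: revealed 1 new [(4,4)] -> total=16
Click 4 (1,3) count=2: revealed 0 new [(none)] -> total=16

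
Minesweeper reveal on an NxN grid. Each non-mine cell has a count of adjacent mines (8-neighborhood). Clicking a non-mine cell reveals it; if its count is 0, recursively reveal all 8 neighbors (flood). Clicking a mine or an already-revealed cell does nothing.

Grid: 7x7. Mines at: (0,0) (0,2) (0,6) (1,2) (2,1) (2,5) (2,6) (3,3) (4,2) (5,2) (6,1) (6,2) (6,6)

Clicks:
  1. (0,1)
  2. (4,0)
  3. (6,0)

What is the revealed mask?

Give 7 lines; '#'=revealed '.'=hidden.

Answer: .#.....
.......
.......
##.....
##.....
##.....
#......

Derivation:
Click 1 (0,1) count=3: revealed 1 new [(0,1)] -> total=1
Click 2 (4,0) count=0: revealed 6 new [(3,0) (3,1) (4,0) (4,1) (5,0) (5,1)] -> total=7
Click 3 (6,0) count=1: revealed 1 new [(6,0)] -> total=8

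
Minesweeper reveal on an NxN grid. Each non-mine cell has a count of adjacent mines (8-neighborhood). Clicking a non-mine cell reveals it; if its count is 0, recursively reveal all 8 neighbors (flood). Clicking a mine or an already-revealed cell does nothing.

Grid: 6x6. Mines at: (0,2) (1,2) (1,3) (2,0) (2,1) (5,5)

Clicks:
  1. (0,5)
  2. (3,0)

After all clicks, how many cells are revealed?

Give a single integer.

Answer: 25

Derivation:
Click 1 (0,5) count=0: revealed 25 new [(0,4) (0,5) (1,4) (1,5) (2,2) (2,3) (2,4) (2,5) (3,0) (3,1) (3,2) (3,3) (3,4) (3,5) (4,0) (4,1) (4,2) (4,3) (4,4) (4,5) (5,0) (5,1) (5,2) (5,3) (5,4)] -> total=25
Click 2 (3,0) count=2: revealed 0 new [(none)] -> total=25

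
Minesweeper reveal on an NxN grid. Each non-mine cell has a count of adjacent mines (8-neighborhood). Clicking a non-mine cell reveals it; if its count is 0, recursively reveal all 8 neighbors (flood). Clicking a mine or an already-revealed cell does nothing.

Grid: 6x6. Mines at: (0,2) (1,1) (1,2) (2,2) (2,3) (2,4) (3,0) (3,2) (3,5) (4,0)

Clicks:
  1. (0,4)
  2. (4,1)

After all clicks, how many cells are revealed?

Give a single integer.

Answer: 7

Derivation:
Click 1 (0,4) count=0: revealed 6 new [(0,3) (0,4) (0,5) (1,3) (1,4) (1,5)] -> total=6
Click 2 (4,1) count=3: revealed 1 new [(4,1)] -> total=7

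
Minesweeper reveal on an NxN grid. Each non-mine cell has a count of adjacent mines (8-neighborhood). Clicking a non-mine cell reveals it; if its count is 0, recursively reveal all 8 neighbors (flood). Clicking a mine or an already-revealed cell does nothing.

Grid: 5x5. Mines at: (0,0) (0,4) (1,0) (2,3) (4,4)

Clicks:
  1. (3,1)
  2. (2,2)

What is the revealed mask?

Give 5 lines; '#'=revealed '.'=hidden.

Click 1 (3,1) count=0: revealed 11 new [(2,0) (2,1) (2,2) (3,0) (3,1) (3,2) (3,3) (4,0) (4,1) (4,2) (4,3)] -> total=11
Click 2 (2,2) count=1: revealed 0 new [(none)] -> total=11

Answer: .....
.....
###..
####.
####.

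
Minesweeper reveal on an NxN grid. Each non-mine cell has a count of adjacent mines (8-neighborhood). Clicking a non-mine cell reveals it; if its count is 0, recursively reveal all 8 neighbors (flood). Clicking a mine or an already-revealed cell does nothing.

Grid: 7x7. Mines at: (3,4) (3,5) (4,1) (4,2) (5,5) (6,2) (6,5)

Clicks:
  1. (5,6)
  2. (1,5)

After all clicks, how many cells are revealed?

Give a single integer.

Answer: 26

Derivation:
Click 1 (5,6) count=2: revealed 1 new [(5,6)] -> total=1
Click 2 (1,5) count=0: revealed 25 new [(0,0) (0,1) (0,2) (0,3) (0,4) (0,5) (0,6) (1,0) (1,1) (1,2) (1,3) (1,4) (1,5) (1,6) (2,0) (2,1) (2,2) (2,3) (2,4) (2,5) (2,6) (3,0) (3,1) (3,2) (3,3)] -> total=26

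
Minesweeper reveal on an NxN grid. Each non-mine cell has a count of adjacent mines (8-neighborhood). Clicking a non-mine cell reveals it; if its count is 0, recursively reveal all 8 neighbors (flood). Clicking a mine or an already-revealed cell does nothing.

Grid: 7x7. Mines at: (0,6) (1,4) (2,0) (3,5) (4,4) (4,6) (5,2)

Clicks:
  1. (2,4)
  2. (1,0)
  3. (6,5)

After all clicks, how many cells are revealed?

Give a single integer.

Answer: 10

Derivation:
Click 1 (2,4) count=2: revealed 1 new [(2,4)] -> total=1
Click 2 (1,0) count=1: revealed 1 new [(1,0)] -> total=2
Click 3 (6,5) count=0: revealed 8 new [(5,3) (5,4) (5,5) (5,6) (6,3) (6,4) (6,5) (6,6)] -> total=10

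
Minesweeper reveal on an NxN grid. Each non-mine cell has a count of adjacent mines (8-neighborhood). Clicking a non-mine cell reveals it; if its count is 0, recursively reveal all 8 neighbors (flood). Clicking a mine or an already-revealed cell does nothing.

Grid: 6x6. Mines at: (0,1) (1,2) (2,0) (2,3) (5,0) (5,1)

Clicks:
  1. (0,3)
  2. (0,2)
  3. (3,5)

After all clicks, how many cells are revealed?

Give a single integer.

Click 1 (0,3) count=1: revealed 1 new [(0,3)] -> total=1
Click 2 (0,2) count=2: revealed 1 new [(0,2)] -> total=2
Click 3 (3,5) count=0: revealed 19 new [(0,4) (0,5) (1,3) (1,4) (1,5) (2,4) (2,5) (3,2) (3,3) (3,4) (3,5) (4,2) (4,3) (4,4) (4,5) (5,2) (5,3) (5,4) (5,5)] -> total=21

Answer: 21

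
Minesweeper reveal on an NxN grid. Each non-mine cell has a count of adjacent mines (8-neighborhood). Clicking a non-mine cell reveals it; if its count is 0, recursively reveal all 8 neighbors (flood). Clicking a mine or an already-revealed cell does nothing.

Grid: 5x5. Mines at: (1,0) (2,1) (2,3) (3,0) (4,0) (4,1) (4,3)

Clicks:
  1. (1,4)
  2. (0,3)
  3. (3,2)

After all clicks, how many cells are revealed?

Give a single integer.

Click 1 (1,4) count=1: revealed 1 new [(1,4)] -> total=1
Click 2 (0,3) count=0: revealed 7 new [(0,1) (0,2) (0,3) (0,4) (1,1) (1,2) (1,3)] -> total=8
Click 3 (3,2) count=4: revealed 1 new [(3,2)] -> total=9

Answer: 9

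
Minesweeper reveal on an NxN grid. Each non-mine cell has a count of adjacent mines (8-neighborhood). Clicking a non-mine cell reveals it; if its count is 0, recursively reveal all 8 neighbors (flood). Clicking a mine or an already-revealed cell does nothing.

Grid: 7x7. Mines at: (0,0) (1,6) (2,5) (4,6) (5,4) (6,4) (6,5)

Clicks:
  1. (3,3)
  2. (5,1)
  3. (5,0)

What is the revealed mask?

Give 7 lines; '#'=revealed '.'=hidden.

Answer: .#####.
######.
#####..
#####..
#####..
####...
####...

Derivation:
Click 1 (3,3) count=0: revealed 34 new [(0,1) (0,2) (0,3) (0,4) (0,5) (1,0) (1,1) (1,2) (1,3) (1,4) (1,5) (2,0) (2,1) (2,2) (2,3) (2,4) (3,0) (3,1) (3,2) (3,3) (3,4) (4,0) (4,1) (4,2) (4,3) (4,4) (5,0) (5,1) (5,2) (5,3) (6,0) (6,1) (6,2) (6,3)] -> total=34
Click 2 (5,1) count=0: revealed 0 new [(none)] -> total=34
Click 3 (5,0) count=0: revealed 0 new [(none)] -> total=34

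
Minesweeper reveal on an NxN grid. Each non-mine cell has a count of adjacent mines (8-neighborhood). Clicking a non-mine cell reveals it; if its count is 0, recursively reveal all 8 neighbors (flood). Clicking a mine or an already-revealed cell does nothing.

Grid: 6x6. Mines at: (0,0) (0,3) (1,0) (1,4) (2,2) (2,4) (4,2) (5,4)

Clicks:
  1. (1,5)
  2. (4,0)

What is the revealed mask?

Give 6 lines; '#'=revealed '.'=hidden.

Click 1 (1,5) count=2: revealed 1 new [(1,5)] -> total=1
Click 2 (4,0) count=0: revealed 8 new [(2,0) (2,1) (3,0) (3,1) (4,0) (4,1) (5,0) (5,1)] -> total=9

Answer: ......
.....#
##....
##....
##....
##....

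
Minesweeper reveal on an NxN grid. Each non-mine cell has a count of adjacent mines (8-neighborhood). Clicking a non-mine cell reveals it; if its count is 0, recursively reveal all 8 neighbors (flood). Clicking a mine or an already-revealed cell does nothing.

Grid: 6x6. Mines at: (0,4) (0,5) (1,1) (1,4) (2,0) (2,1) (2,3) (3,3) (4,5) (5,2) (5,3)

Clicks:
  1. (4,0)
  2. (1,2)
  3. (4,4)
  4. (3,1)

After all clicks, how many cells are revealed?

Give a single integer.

Answer: 8

Derivation:
Click 1 (4,0) count=0: revealed 6 new [(3,0) (3,1) (4,0) (4,1) (5,0) (5,1)] -> total=6
Click 2 (1,2) count=3: revealed 1 new [(1,2)] -> total=7
Click 3 (4,4) count=3: revealed 1 new [(4,4)] -> total=8
Click 4 (3,1) count=2: revealed 0 new [(none)] -> total=8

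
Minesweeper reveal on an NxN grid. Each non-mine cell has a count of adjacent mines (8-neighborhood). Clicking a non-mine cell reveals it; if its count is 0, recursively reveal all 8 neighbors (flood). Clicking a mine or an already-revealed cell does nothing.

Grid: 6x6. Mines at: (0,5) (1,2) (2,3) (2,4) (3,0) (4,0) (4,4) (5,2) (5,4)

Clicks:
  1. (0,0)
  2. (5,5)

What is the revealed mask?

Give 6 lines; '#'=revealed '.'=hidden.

Answer: ##....
##....
##....
......
......
.....#

Derivation:
Click 1 (0,0) count=0: revealed 6 new [(0,0) (0,1) (1,0) (1,1) (2,0) (2,1)] -> total=6
Click 2 (5,5) count=2: revealed 1 new [(5,5)] -> total=7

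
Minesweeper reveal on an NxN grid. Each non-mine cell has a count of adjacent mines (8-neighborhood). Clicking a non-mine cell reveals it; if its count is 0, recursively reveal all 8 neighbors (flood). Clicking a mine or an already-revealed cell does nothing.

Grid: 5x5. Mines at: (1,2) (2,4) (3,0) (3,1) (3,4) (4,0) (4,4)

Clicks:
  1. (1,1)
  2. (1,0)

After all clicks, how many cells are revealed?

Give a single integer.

Click 1 (1,1) count=1: revealed 1 new [(1,1)] -> total=1
Click 2 (1,0) count=0: revealed 5 new [(0,0) (0,1) (1,0) (2,0) (2,1)] -> total=6

Answer: 6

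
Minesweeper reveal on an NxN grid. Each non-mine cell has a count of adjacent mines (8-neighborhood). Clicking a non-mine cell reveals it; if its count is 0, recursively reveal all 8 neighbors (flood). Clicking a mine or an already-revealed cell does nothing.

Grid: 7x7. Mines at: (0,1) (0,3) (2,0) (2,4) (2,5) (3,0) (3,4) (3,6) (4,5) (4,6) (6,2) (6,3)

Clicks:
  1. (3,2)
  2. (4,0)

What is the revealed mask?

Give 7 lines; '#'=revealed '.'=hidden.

Click 1 (3,2) count=0: revealed 15 new [(1,1) (1,2) (1,3) (2,1) (2,2) (2,3) (3,1) (3,2) (3,3) (4,1) (4,2) (4,3) (5,1) (5,2) (5,3)] -> total=15
Click 2 (4,0) count=1: revealed 1 new [(4,0)] -> total=16

Answer: .......
.###...
.###...
.###...
####...
.###...
.......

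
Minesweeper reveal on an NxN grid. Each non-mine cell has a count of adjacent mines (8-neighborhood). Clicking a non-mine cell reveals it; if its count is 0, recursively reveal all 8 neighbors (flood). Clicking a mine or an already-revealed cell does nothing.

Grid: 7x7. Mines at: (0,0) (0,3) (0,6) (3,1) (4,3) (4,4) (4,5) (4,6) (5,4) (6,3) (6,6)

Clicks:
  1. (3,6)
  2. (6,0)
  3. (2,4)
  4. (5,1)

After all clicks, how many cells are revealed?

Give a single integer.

Answer: 24

Derivation:
Click 1 (3,6) count=2: revealed 1 new [(3,6)] -> total=1
Click 2 (6,0) count=0: revealed 9 new [(4,0) (4,1) (4,2) (5,0) (5,1) (5,2) (6,0) (6,1) (6,2)] -> total=10
Click 3 (2,4) count=0: revealed 14 new [(1,2) (1,3) (1,4) (1,5) (1,6) (2,2) (2,3) (2,4) (2,5) (2,6) (3,2) (3,3) (3,4) (3,5)] -> total=24
Click 4 (5,1) count=0: revealed 0 new [(none)] -> total=24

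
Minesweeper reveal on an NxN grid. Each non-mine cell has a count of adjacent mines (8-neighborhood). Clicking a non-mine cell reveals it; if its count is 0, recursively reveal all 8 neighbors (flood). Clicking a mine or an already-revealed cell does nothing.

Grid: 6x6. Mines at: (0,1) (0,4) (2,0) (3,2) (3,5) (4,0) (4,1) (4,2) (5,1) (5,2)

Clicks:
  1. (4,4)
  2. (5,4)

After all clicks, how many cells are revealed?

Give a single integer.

Answer: 6

Derivation:
Click 1 (4,4) count=1: revealed 1 new [(4,4)] -> total=1
Click 2 (5,4) count=0: revealed 5 new [(4,3) (4,5) (5,3) (5,4) (5,5)] -> total=6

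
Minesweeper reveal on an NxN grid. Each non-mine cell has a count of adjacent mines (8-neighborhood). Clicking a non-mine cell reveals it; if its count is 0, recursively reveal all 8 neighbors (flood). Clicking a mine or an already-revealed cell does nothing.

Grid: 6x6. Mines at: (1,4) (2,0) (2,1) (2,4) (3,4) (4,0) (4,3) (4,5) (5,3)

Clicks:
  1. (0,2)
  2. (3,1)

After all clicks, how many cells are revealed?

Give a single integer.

Answer: 9

Derivation:
Click 1 (0,2) count=0: revealed 8 new [(0,0) (0,1) (0,2) (0,3) (1,0) (1,1) (1,2) (1,3)] -> total=8
Click 2 (3,1) count=3: revealed 1 new [(3,1)] -> total=9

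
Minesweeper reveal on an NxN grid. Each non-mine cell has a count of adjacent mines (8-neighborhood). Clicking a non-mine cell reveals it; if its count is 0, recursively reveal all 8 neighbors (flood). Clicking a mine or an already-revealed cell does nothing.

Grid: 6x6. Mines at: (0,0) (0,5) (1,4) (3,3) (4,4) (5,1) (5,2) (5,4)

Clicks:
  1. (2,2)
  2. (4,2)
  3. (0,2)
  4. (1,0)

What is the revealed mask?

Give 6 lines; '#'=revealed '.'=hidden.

Answer: .###..
####..
####..
###...
###...
......

Derivation:
Click 1 (2,2) count=1: revealed 1 new [(2,2)] -> total=1
Click 2 (4,2) count=3: revealed 1 new [(4,2)] -> total=2
Click 3 (0,2) count=0: revealed 15 new [(0,1) (0,2) (0,3) (1,0) (1,1) (1,2) (1,3) (2,0) (2,1) (2,3) (3,0) (3,1) (3,2) (4,0) (4,1)] -> total=17
Click 4 (1,0) count=1: revealed 0 new [(none)] -> total=17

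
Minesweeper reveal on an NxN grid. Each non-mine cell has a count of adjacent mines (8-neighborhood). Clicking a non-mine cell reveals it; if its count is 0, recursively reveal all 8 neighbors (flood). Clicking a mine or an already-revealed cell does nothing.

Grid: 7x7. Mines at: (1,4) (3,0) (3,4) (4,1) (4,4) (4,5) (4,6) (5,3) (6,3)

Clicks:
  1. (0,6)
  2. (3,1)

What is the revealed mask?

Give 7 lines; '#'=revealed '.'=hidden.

Answer: .....##
.....##
.....##
.#...##
.......
.......
.......

Derivation:
Click 1 (0,6) count=0: revealed 8 new [(0,5) (0,6) (1,5) (1,6) (2,5) (2,6) (3,5) (3,6)] -> total=8
Click 2 (3,1) count=2: revealed 1 new [(3,1)] -> total=9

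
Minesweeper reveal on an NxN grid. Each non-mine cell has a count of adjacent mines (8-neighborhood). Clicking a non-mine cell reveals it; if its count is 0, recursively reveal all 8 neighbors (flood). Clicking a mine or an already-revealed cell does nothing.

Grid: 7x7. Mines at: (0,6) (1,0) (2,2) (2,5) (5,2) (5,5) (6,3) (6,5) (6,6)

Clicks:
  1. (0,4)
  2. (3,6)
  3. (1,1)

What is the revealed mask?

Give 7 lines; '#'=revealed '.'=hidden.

Answer: .#####.
.#####.
.......
......#
.......
.......
.......

Derivation:
Click 1 (0,4) count=0: revealed 10 new [(0,1) (0,2) (0,3) (0,4) (0,5) (1,1) (1,2) (1,3) (1,4) (1,5)] -> total=10
Click 2 (3,6) count=1: revealed 1 new [(3,6)] -> total=11
Click 3 (1,1) count=2: revealed 0 new [(none)] -> total=11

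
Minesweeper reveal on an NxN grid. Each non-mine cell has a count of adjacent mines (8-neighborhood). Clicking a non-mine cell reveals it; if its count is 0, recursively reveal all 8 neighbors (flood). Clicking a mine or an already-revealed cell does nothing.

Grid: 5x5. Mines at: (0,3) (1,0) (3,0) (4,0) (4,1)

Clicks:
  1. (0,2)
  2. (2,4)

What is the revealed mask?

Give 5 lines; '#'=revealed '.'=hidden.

Answer: ..#..
.####
.####
.####
..###

Derivation:
Click 1 (0,2) count=1: revealed 1 new [(0,2)] -> total=1
Click 2 (2,4) count=0: revealed 15 new [(1,1) (1,2) (1,3) (1,4) (2,1) (2,2) (2,3) (2,4) (3,1) (3,2) (3,3) (3,4) (4,2) (4,3) (4,4)] -> total=16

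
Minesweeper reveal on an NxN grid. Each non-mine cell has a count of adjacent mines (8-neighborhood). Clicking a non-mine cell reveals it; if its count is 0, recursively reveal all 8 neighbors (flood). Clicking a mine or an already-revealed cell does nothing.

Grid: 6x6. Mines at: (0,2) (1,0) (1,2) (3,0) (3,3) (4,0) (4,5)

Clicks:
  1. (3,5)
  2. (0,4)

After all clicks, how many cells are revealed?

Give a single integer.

Click 1 (3,5) count=1: revealed 1 new [(3,5)] -> total=1
Click 2 (0,4) count=0: revealed 10 new [(0,3) (0,4) (0,5) (1,3) (1,4) (1,5) (2,3) (2,4) (2,5) (3,4)] -> total=11

Answer: 11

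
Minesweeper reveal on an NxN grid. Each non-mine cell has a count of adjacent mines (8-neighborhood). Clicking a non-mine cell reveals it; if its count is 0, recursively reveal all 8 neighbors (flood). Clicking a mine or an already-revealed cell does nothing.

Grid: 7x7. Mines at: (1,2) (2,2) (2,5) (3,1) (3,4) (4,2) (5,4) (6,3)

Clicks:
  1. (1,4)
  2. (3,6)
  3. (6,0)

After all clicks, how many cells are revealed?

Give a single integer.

Answer: 10

Derivation:
Click 1 (1,4) count=1: revealed 1 new [(1,4)] -> total=1
Click 2 (3,6) count=1: revealed 1 new [(3,6)] -> total=2
Click 3 (6,0) count=0: revealed 8 new [(4,0) (4,1) (5,0) (5,1) (5,2) (6,0) (6,1) (6,2)] -> total=10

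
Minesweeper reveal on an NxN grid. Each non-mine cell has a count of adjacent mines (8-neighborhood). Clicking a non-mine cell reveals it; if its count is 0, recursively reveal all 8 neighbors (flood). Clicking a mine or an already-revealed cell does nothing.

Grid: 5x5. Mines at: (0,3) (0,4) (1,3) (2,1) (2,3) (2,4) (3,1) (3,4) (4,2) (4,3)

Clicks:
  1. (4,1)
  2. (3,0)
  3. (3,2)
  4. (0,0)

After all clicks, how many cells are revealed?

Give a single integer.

Answer: 9

Derivation:
Click 1 (4,1) count=2: revealed 1 new [(4,1)] -> total=1
Click 2 (3,0) count=2: revealed 1 new [(3,0)] -> total=2
Click 3 (3,2) count=5: revealed 1 new [(3,2)] -> total=3
Click 4 (0,0) count=0: revealed 6 new [(0,0) (0,1) (0,2) (1,0) (1,1) (1,2)] -> total=9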